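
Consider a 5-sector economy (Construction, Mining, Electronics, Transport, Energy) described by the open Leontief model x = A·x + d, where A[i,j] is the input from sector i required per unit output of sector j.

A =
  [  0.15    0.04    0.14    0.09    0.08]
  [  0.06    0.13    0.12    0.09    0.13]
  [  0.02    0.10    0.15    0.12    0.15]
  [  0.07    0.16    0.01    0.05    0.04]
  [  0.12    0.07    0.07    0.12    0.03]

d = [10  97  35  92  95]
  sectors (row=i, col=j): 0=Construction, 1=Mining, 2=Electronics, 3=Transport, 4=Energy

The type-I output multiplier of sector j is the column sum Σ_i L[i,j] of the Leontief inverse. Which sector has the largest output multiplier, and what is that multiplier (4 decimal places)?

Mining (1.9409)

Form M = I − A:
  [  0.85   -0.04   -0.14   -0.09   -0.08]
  [ -0.06    0.87   -0.12   -0.09   -0.13]
  [ -0.02   -0.10    0.85   -0.12   -0.15]
  [ -0.07   -0.16   -0.01    0.95   -0.04]
  [ -0.12   -0.07   -0.07   -0.12    0.97]
Leontief inverse L = M⁻¹:
  [  1.2289    0.1297    0.2362    0.1791    0.1626]
  [  0.1380    1.2322    0.2168    0.1847    0.2177]
  [  0.0949    0.2059    1.2432    0.2154    0.2366]
  [  0.1225    0.2255    0.0730    1.1071    0.0973]
  [  0.1840    0.1477    0.1436    0.1880    1.0959]
Total output x = L · d:
  x_0 = 1.2289·10 + 0.1297·97 + 0.2362·35 + 0.1791·92 + 0.1626·95 = 65.0620
  x_1 = 0.1380·10 + 1.2322·97 + 0.2168·35 + 0.1847·92 + 0.2177·95 = 166.1558
  x_2 = 0.0949·10 + 0.2059·97 + 1.2432·35 + 0.2154·92 + 0.2366·95 = 106.7248
  x_3 = 0.1225·10 + 0.2255·97 + 0.0730·35 + 1.1071·92 + 0.0973·95 = 136.7478
  x_4 = 0.1840·10 + 0.1477·97 + 0.1436·35 + 0.1880·92 + 1.0959·95 = 142.5967
Output multipliers (column sums of L):
  Construction: 1.7684
  Mining: 1.9409
  Electronics: 1.9129
  Transport: 1.8743
  Energy: 1.8100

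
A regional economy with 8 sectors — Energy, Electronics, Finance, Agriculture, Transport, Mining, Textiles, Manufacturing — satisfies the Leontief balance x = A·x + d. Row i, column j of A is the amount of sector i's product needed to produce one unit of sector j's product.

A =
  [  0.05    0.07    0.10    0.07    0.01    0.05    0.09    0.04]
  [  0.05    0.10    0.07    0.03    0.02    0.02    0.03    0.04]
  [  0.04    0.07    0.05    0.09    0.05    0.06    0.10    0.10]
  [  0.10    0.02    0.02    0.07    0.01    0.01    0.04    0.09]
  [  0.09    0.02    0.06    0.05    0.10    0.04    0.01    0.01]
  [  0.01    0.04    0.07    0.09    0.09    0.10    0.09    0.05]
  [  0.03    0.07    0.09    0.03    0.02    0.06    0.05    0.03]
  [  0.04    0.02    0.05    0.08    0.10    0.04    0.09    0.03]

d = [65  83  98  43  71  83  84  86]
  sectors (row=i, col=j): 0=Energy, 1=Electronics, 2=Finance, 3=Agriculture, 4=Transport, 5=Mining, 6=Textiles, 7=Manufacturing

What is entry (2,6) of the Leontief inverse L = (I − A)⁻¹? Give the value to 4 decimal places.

Form M = I − A:
  [  0.95   -0.07   -0.10   -0.07   -0.01   -0.05   -0.09   -0.04]
  [ -0.05    0.90   -0.07   -0.03   -0.02   -0.02   -0.03   -0.04]
  [ -0.04   -0.07    0.95   -0.09   -0.05   -0.06   -0.10   -0.10]
  [ -0.10   -0.02   -0.02    0.93   -0.01   -0.01   -0.04   -0.09]
  [ -0.09   -0.02   -0.06   -0.05    0.90   -0.04   -0.01   -0.01]
  [ -0.01   -0.04   -0.07   -0.09   -0.09    0.90   -0.09   -0.05]
  [ -0.03   -0.07   -0.09   -0.03   -0.02   -0.06    0.95   -0.03]
  [ -0.04   -0.02   -0.05   -0.08   -0.10   -0.04   -0.09    0.97]
Leontief inverse L = M⁻¹:
  [  1.0921    0.1181    0.1543    0.1244    0.0467    0.0906    0.1460    0.0870]
  [  0.0822    1.1380    0.1110    0.0694    0.0477    0.0481    0.0703    0.0734]
  [  0.0907    0.1195    1.1112    0.1516    0.0977    0.1051    0.1608    0.1487]
  [  0.1340    0.0515    0.0607    1.1117    0.0375    0.0376    0.0830    0.1220]
  [  0.1288    0.0536    0.1036    0.0948    1.1338    0.0721    0.0517    0.0440]
  [  0.0600    0.0858    0.1284    0.1515    0.1403    1.1471    0.1478    0.0985]
  [  0.0625    0.1089    0.1337    0.0742    0.0525    0.0939    1.0950    0.0670]
  [  0.0840    0.0579    0.0993    0.1290    0.1386    0.0767    0.1356    1.0686]
Total output x = L · d:
  x_0 = 1.0921·65 + 0.1181·83 + 0.1543·98 + 0.1244·43 + 0.0467·71 + 0.0906·83 + 0.1460·84 + 0.0870·86 = 131.8442
  x_1 = 0.0822·65 + 1.1380·83 + 0.1110·98 + 0.0694·43 + 0.0477·71 + 0.0481·83 + 0.0703·84 + 0.0734·86 = 133.2590
  x_2 = 0.0907·65 + 0.1195·83 + 1.1112·98 + 0.1516·43 + 0.0977·71 + 0.1051·83 + 0.1608·84 + 0.1487·86 = 173.1841
  x_3 = 0.1340·65 + 0.0515·83 + 0.0607·98 + 1.1117·43 + 0.0375·71 + 0.0376·83 + 0.0830·84 + 0.1220·86 = 89.9912
  x_4 = 0.1288·65 + 0.0536·83 + 0.1036·98 + 0.0948·43 + 1.1338·71 + 0.0721·83 + 0.0517·84 + 0.0440·86 = 121.6728
  x_5 = 0.0600·65 + 0.0858·83 + 0.1284·98 + 0.1515·43 + 0.1403·71 + 1.1471·83 + 0.1478·84 + 0.0985·86 = 156.1697
  x_6 = 0.0625·65 + 0.1089·83 + 0.1337·98 + 0.0742·43 + 0.0525·71 + 0.0939·83 + 1.0950·84 + 0.0670·86 = 138.6575
  x_7 = 0.0840·65 + 0.0579·83 + 0.0993·98 + 0.1290·43 + 0.1386·71 + 0.0767·83 + 0.1356·84 + 1.0686·86 = 145.0420

L[2,6] = 0.1608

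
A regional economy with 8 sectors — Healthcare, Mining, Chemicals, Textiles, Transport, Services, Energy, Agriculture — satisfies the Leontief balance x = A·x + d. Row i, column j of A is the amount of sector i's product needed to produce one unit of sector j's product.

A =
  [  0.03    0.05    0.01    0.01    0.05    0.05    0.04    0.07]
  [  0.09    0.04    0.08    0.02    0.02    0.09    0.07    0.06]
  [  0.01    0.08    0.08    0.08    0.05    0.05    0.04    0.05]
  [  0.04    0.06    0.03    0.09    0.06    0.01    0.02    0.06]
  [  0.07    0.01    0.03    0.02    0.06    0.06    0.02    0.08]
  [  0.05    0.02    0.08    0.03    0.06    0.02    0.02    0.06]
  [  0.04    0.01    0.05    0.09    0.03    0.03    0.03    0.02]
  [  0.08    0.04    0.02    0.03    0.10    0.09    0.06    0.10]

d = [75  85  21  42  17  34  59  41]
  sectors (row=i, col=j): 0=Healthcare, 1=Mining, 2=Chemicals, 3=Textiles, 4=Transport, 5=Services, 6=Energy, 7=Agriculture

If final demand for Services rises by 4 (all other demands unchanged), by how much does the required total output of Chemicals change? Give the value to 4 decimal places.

Form M = I − A:
  [  0.97   -0.05   -0.01   -0.01   -0.05   -0.05   -0.04   -0.07]
  [ -0.09    0.96   -0.08   -0.02   -0.02   -0.09   -0.07   -0.06]
  [ -0.01   -0.08    0.92   -0.08   -0.05   -0.05   -0.04   -0.05]
  [ -0.04   -0.06   -0.03    0.91   -0.06   -0.01   -0.02   -0.06]
  [ -0.07   -0.01   -0.03   -0.02    0.94   -0.06   -0.02   -0.08]
  [ -0.05   -0.02   -0.08   -0.03   -0.06    0.98   -0.02   -0.06]
  [ -0.04   -0.01   -0.05   -0.09   -0.03   -0.03    0.97   -0.02]
  [ -0.08   -0.04   -0.02   -0.03   -0.10   -0.09   -0.06    0.90]
Leontief inverse L = M⁻¹:
  [  1.0596    0.0673    0.0333    0.0298    0.0795    0.0785    0.0603    0.1044]
  [  0.1268    1.0702    0.1171    0.0541    0.0620    0.1280    0.0990    0.1076]
  [  0.0482    0.1103    1.1171    0.1159    0.0897    0.0872    0.0680    0.0962]
  [  0.0737    0.0849    0.0560    1.1176    0.0949    0.0423    0.0436    0.1012]
  [  0.1004    0.0310    0.0536    0.0416    1.0952    0.0905    0.0413    0.1199]
  [  0.0780    0.0436    0.1052    0.0550    0.0929    1.0503    0.0414    0.0977]
  [  0.0625    0.0311    0.0714    0.1157    0.0572    0.0510    1.0464    0.0504]
  [  0.1265    0.0687    0.0561    0.0627    0.1498    0.1345    0.0912    1.1571]
Total output x = L · d:
  x_0 = 1.0596·75 + 0.0673·85 + 0.0333·21 + 0.0298·42 + 0.0795·17 + 0.0785·34 + 0.0603·59 + 0.1044·41 = 98.9960
  x_1 = 0.1268·75 + 1.0702·85 + 0.1171·21 + 0.0541·42 + 0.0620·17 + 0.1280·34 + 0.0990·59 + 0.1076·41 = 120.8625
  x_2 = 0.0482·75 + 0.1103·85 + 1.1171·21 + 0.1159·42 + 0.0897·17 + 0.0872·34 + 0.0680·59 + 0.0962·41 = 53.7685
  x_3 = 0.0737·75 + 0.0849·85 + 0.0560·21 + 1.1176·42 + 0.0949·17 + 0.0423·34 + 0.0436·59 + 0.1012·41 = 70.6341
  x_4 = 0.1004·75 + 0.0310·85 + 0.0536·21 + 0.0416·42 + 1.0952·17 + 0.0905·34 + 0.0413·59 + 0.1199·41 = 42.0890
  x_5 = 0.0780·75 + 0.0436·85 + 0.1052·21 + 0.0550·42 + 0.0929·17 + 1.0503·34 + 0.0414·59 + 0.0977·41 = 57.8181
  x_6 = 0.0625·75 + 0.0311·85 + 0.0714·21 + 0.1157·42 + 0.0572·17 + 0.0510·34 + 1.0464·59 + 0.0504·41 = 80.1988
  x_7 = 0.1265·75 + 0.0687·85 + 0.0561·21 + 0.0627·42 + 0.1498·17 + 0.1345·34 + 0.0912·59 + 1.1571·41 = 79.0811
Δx_2 = L[2,5] · Δd_5 = 0.0872 · 4 = 0.3487

0.3487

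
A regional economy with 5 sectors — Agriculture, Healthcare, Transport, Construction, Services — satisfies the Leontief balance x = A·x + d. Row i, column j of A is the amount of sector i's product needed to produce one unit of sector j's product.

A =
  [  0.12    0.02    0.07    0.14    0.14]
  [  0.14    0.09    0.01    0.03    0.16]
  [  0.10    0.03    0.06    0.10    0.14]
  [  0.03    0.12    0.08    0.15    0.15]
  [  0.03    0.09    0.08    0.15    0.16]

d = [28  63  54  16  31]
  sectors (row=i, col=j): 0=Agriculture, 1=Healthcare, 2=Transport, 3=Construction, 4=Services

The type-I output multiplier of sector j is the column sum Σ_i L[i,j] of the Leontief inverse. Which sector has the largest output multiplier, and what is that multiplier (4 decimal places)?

Form M = I − A:
  [  0.88   -0.02   -0.07   -0.14   -0.14]
  [ -0.14    0.91   -0.01   -0.03   -0.16]
  [ -0.10   -0.03    0.94   -0.10   -0.14]
  [ -0.03   -0.12   -0.08    0.85   -0.15]
  [ -0.03   -0.09   -0.08   -0.15    0.84]
Leontief inverse L = M⁻¹:
  [  1.1855    0.0937    0.1361    0.2650    0.2854]
  [  0.2047    1.1514    0.0633    0.1326    0.2876]
  [  0.1581    0.0942    1.1171    0.2080    0.2676]
  [  0.1029    0.2051    0.1442    1.2719    0.3074]
  [  0.0977    0.1723    0.1438    0.2706    1.3119]
Total output x = L · d:
  x_0 = 1.1855·28 + 0.0937·63 + 0.1361·54 + 0.2650·16 + 0.2854·31 = 59.5360
  x_1 = 0.2047·28 + 1.1514·63 + 0.0633·54 + 0.1326·16 + 0.2876·31 = 92.7240
  x_2 = 0.1581·28 + 0.0942·63 + 1.1171·54 + 0.2080·16 + 0.2676·31 = 82.3106
  x_3 = 0.1029·28 + 0.2051·63 + 0.1442·54 + 1.2719·16 + 0.3074·31 = 53.4715
  x_4 = 0.0977·28 + 0.1723·63 + 0.1438·54 + 0.2706·16 + 1.3119·31 = 66.3534
Output multipliers (column sums of L):
  Agriculture: 1.7489
  Healthcare: 1.7168
  Transport: 1.6045
  Construction: 2.1480
  Services: 2.4600

Services (2.4600)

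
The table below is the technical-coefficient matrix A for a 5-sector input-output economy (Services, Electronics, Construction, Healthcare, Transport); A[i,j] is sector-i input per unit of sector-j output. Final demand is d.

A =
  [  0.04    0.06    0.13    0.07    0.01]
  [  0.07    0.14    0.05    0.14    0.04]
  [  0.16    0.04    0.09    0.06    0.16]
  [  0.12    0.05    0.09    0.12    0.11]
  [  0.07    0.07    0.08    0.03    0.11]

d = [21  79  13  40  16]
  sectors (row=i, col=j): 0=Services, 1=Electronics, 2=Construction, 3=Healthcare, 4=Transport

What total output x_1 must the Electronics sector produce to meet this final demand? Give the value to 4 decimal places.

109.3504

Form M = I − A:
  [  0.96   -0.06   -0.13   -0.07   -0.01]
  [ -0.07    0.86   -0.05   -0.14   -0.04]
  [ -0.16   -0.04    0.91   -0.06   -0.16]
  [ -0.12   -0.05   -0.09    0.88   -0.11]
  [ -0.07   -0.07   -0.08   -0.03    0.89]
Leontief inverse L = M⁻¹:
  [  1.0979    0.0969    0.1793    0.1171    0.0634]
  [  0.1409    1.1988    0.1161    0.2133    0.1027]
  [  0.2342    0.0968    1.1702    0.1217    0.2324]
  [  0.1973    0.1055    0.1675    1.1865    0.1837]
  [  0.1251    0.1142    0.1341    0.0769    1.1637]
Total output x = L · d:
  x_0 = 1.0979·21 + 0.0969·79 + 0.1793·13 + 0.1171·40 + 0.0634·16 = 38.7426
  x_1 = 0.1409·21 + 1.1988·79 + 0.1161·13 + 0.2133·40 + 0.1027·16 = 109.3504
  x_2 = 0.2342·21 + 0.0968·79 + 1.1702·13 + 0.1217·40 + 0.2324·16 = 36.3627
  x_3 = 0.1973·21 + 0.1055·79 + 0.1675·13 + 1.1865·40 + 0.1837·16 = 65.0555
  x_4 = 0.1251·21 + 0.1142·79 + 0.1341·13 + 0.0769·40 + 1.1637·16 = 35.0867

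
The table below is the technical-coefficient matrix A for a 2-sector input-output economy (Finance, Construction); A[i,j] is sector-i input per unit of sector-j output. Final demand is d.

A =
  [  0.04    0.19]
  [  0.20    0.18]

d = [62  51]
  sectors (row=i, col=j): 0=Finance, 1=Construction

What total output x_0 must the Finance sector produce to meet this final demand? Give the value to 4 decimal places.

80.7928

Form M = I − A:
  [  0.96   -0.19]
  [ -0.20    0.82]
Leontief inverse L = M⁻¹:
  [  1.0945    0.2536]
  [  0.2670    1.2814]
Total output x = L · d:
  x_0 = 1.0945·62 + 0.2536·51 = 80.7928
  x_1 = 0.2670·62 + 1.2814·51 = 81.9007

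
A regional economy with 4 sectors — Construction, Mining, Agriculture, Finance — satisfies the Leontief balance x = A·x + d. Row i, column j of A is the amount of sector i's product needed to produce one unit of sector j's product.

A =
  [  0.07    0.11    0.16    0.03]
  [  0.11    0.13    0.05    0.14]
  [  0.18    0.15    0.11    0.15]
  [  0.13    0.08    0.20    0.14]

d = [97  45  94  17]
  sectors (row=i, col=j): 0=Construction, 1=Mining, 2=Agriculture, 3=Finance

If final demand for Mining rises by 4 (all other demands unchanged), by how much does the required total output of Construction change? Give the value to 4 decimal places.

Form M = I − A:
  [  0.93   -0.11   -0.16   -0.03]
  [ -0.11    0.87   -0.05   -0.14]
  [ -0.18   -0.15    0.89   -0.15]
  [ -0.13   -0.08   -0.20    0.86]
Leontief inverse L = M⁻¹:
  [  1.1629    0.2002    0.2464    0.1161]
  [  0.2084    1.2247    0.1589    0.2344]
  [  0.3156    0.2823    1.2583    0.2764]
  [  0.2686    0.2098    0.3447    1.2664]
Total output x = L · d:
  x_0 = 1.1629·97 + 0.2002·45 + 0.2464·94 + 0.1161·17 = 146.9428
  x_1 = 0.2084·97 + 1.2247·45 + 0.1589·94 + 0.2344·17 = 94.2495
  x_2 = 0.3156·97 + 0.2823·45 + 1.2583·94 + 0.2764·17 = 166.2922
  x_3 = 0.2686·97 + 0.2098·45 + 0.3447·94 + 1.2664·17 = 89.4197
Δx_0 = L[0,1] · Δd_1 = 0.2002 · 4 = 0.8008

0.8008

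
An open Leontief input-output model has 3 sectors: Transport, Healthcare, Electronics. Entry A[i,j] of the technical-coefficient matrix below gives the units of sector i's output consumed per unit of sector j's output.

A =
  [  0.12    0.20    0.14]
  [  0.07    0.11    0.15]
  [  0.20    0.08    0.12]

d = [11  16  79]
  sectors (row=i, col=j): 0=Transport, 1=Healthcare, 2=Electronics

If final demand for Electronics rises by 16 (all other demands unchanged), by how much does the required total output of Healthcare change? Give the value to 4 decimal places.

3.5750

Form M = I − A:
  [  0.88   -0.20   -0.14]
  [ -0.07    0.89   -0.15]
  [ -0.20   -0.08    0.88]
Leontief inverse L = M⁻¹:
  [  1.2152    0.2950    0.2436]
  [  0.1443    1.1761    0.2234]
  [  0.2893    0.1740    1.2120]
Total output x = L · d:
  x_0 = 1.2152·11 + 0.2950·16 + 0.2436·79 = 37.3316
  x_1 = 0.1443·11 + 1.1761·16 + 0.2234·79 = 38.0570
  x_2 = 0.2893·11 + 0.1740·16 + 1.2120·79 = 101.7169
Δx_1 = L[1,2] · Δd_2 = 0.2234 · 16 = 3.5750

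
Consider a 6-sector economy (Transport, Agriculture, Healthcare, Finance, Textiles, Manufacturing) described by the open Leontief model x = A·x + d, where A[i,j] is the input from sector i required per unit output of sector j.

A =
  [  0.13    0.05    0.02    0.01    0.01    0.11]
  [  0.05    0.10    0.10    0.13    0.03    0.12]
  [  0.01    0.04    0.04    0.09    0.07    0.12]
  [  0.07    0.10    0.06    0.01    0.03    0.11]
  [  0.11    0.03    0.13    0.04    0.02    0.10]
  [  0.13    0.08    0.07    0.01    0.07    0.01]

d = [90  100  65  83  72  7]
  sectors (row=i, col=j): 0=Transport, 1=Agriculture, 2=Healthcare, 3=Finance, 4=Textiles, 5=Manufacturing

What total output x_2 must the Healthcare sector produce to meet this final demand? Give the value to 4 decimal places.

102.3382

Form M = I − A:
  [  0.87   -0.05   -0.02   -0.01   -0.01   -0.11]
  [ -0.05    0.90   -0.10   -0.13   -0.03   -0.12]
  [ -0.01   -0.04    0.96   -0.09   -0.07   -0.12]
  [ -0.07   -0.10   -0.06    0.99   -0.03   -0.11]
  [ -0.11   -0.03   -0.13   -0.04    0.98   -0.10]
  [ -0.13   -0.08   -0.07   -0.01   -0.07    0.99]
Leontief inverse L = M⁻¹:
  [  1.1844    0.0862    0.0510    0.0307    0.0304    0.1547]
  [  0.1211    1.1642    0.1584    0.1732    0.0678    0.1999]
  [  0.0643    0.0831    1.0844    0.1158    0.0964    0.1713]
  [  0.1253    0.1441    0.1026    1.0436    0.0568    0.1655]
  [  0.1690    0.0743    0.1698    0.0710    1.0503    0.1623]
  [  0.1831    0.1180    0.1092    0.0418    0.0911    1.0718]
Total output x = L · d:
  x_0 = 1.1844·90 + 0.0862·100 + 0.0510·65 + 0.0307·83 + 0.0304·72 + 0.1547·7 = 124.3503
  x_1 = 0.1211·90 + 1.1642·100 + 0.1584·65 + 0.1732·83 + 0.0678·72 + 0.1999·7 = 158.2646
  x_2 = 0.0643·90 + 0.0831·100 + 1.0844·65 + 0.1158·83 + 0.0964·72 + 0.1713·7 = 102.3382
  x_3 = 0.1253·90 + 0.1441·100 + 0.1026·65 + 1.0436·83 + 0.0568·72 + 0.1655·7 = 124.2224
  x_4 = 0.1690·90 + 0.0743·100 + 0.1698·65 + 0.0710·83 + 1.0503·72 + 0.1623·7 = 116.3160
  x_5 = 0.1831·90 + 0.1180·100 + 0.1092·65 + 0.0418·83 + 0.0911·72 + 1.0718·7 = 52.9038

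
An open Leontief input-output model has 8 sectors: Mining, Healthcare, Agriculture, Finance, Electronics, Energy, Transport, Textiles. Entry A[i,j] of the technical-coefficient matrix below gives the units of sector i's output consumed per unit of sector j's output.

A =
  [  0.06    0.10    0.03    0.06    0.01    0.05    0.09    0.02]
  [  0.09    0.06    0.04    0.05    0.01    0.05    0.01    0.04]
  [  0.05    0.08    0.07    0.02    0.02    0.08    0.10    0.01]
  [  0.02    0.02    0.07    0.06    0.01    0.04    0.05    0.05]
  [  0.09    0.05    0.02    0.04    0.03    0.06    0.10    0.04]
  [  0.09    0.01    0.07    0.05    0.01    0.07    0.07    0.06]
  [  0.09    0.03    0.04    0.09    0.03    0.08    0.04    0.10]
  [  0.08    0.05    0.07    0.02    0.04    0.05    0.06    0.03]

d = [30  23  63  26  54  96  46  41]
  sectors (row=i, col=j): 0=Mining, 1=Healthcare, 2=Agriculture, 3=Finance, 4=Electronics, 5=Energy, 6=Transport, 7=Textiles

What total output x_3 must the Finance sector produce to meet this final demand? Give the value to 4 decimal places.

52.5028

Form M = I − A:
  [  0.94   -0.10   -0.03   -0.06   -0.01   -0.05   -0.09   -0.02]
  [ -0.09    0.94   -0.04   -0.05   -0.01   -0.05   -0.01   -0.04]
  [ -0.05   -0.08    0.93   -0.02   -0.02   -0.08   -0.10   -0.01]
  [ -0.02   -0.02   -0.07    0.94   -0.01   -0.04   -0.05   -0.05]
  [ -0.09   -0.05   -0.02   -0.04    0.97   -0.06   -0.10   -0.04]
  [ -0.09   -0.01   -0.07   -0.05   -0.01    0.93   -0.07   -0.06]
  [ -0.09   -0.03   -0.04   -0.09   -0.03   -0.08    0.96   -0.10]
  [ -0.08   -0.05   -0.07   -0.02   -0.04   -0.05   -0.06    0.97]
Leontief inverse L = M⁻¹:
  [  1.1105    0.1351    0.0662    0.0990    0.0224    0.0925    0.1300    0.0543]
  [  0.1299    1.0922    0.0707    0.0791    0.0198    0.0839    0.0472    0.0634]
  [  0.1045    0.1169    1.1081    0.0595    0.0334    0.1269    0.1451    0.0457]
  [  0.0564    0.0463    0.1008    1.0866    0.0208    0.0736    0.0850    0.0743]
  [  0.1434    0.0871    0.0567    0.0805    1.0440    0.1047    0.1456    0.0758]
  [  0.1407    0.0481    0.1098    0.0876    0.0241    1.1154    0.1193    0.0928]
  [  0.1475    0.0718    0.0858    0.1316    0.0462    0.1293    1.0948    0.1364]
  [  0.1293    0.0873    0.1045    0.0549    0.0529    0.0924    0.1053    1.0599]
Total output x = L · d:
  x_0 = 1.1105·30 + 0.1351·23 + 0.0662·63 + 0.0990·26 + 0.0224·54 + 0.0925·96 + 0.1300·46 + 0.0543·41 = 61.4615
  x_1 = 0.1299·30 + 1.0922·23 + 0.0707·63 + 0.0791·26 + 0.0198·54 + 0.0839·96 + 0.0472·46 + 0.0634·41 = 49.4173
  x_2 = 0.1045·30 + 0.1169·23 + 1.1081·63 + 0.0595·26 + 0.0334·54 + 0.1269·96 + 0.1451·46 + 0.0457·41 = 99.7138
  x_3 = 0.0564·30 + 0.0463·23 + 0.1008·63 + 1.0866·26 + 0.0208·54 + 0.0736·96 + 0.0850·46 + 0.0743·41 = 52.5028
  x_4 = 0.1434·30 + 0.0871·23 + 0.0567·63 + 0.0805·26 + 1.0440·54 + 0.1047·96 + 0.1456·46 + 0.0758·41 = 88.2097
  x_5 = 0.1407·30 + 0.0481·23 + 0.1098·63 + 0.0876·26 + 0.0241·54 + 1.1154·96 + 0.1193·46 + 0.0928·41 = 132.2068
  x_6 = 0.1475·30 + 0.0718·23 + 0.0858·63 + 0.1316·26 + 0.0462·54 + 0.1293·96 + 1.0948·46 + 0.1364·41 = 85.7737
  x_7 = 0.1293·30 + 0.0873·23 + 0.1045·63 + 0.0549·26 + 0.0529·54 + 0.0924·96 + 0.1053·46 + 1.0599·41 = 73.9206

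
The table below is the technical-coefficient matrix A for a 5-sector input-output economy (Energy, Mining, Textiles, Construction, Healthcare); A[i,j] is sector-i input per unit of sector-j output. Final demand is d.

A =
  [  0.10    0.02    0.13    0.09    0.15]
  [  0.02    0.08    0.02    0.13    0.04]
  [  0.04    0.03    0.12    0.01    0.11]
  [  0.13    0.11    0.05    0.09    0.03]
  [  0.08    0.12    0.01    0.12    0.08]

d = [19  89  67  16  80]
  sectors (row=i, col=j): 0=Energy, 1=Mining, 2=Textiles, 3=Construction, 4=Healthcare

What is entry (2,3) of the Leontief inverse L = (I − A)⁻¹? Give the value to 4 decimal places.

Form M = I − A:
  [  0.90   -0.02   -0.13   -0.09   -0.15]
  [ -0.02    0.92   -0.02   -0.13   -0.04]
  [ -0.04   -0.03    0.88   -0.01   -0.11]
  [ -0.13   -0.11   -0.05    0.91   -0.03]
  [ -0.08   -0.12   -0.01   -0.12    0.92]
Leontief inverse L = M⁻¹:
  [  1.1634    0.0789    0.1851    0.1574    0.2204]
  [  0.0584    1.1197    0.0448    0.1754    0.0693]
  [  0.0736    0.0653    1.1533    0.0496    0.1543]
  [  0.1817    0.1559    0.0968    1.1515    0.0855]
  [  0.1333    0.1740    0.0471    0.1873    1.1280]
Total output x = L · d:
  x_0 = 1.1634·19 + 0.0789·89 + 0.1851·67 + 0.1574·16 + 0.2204·80 = 61.6790
  x_1 = 0.0584·19 + 1.1197·89 + 0.0448·67 + 0.1754·16 + 0.0693·80 = 112.1117
  x_2 = 0.0736·19 + 0.0653·89 + 1.1533·67 + 0.0496·16 + 0.1543·80 = 97.6205
  x_3 = 0.1817·19 + 0.1559·89 + 0.0968·67 + 1.1515·16 + 0.0855·80 = 49.0811
  x_4 = 0.1333·19 + 0.1740·89 + 0.0471·67 + 0.1873·16 + 1.1280·80 = 114.4062

L[2,3] = 0.0496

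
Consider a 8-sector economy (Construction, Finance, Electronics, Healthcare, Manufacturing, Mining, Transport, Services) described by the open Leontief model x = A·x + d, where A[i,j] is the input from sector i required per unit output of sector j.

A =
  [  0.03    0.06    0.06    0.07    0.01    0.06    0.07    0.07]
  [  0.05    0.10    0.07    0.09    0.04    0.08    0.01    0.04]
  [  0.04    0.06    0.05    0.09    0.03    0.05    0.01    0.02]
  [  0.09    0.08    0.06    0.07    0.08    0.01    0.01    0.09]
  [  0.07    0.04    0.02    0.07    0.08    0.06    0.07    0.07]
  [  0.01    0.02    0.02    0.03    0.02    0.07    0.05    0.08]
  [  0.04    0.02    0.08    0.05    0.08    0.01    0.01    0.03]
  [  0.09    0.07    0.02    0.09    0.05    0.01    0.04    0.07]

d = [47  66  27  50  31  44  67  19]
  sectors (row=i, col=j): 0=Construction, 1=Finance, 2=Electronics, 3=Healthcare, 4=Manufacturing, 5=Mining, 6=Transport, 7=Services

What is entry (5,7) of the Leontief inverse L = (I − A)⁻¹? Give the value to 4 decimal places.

L[5,7] = 0.1113

Form M = I − A:
  [  0.97   -0.06   -0.06   -0.07   -0.01   -0.06   -0.07   -0.07]
  [ -0.05    0.90   -0.07   -0.09   -0.04   -0.08   -0.01   -0.04]
  [ -0.04   -0.06    0.95   -0.09   -0.03   -0.05   -0.01   -0.02]
  [ -0.09   -0.08   -0.06    0.93   -0.08   -0.01   -0.01   -0.09]
  [ -0.07   -0.04   -0.02   -0.07    0.92   -0.06   -0.07   -0.07]
  [ -0.01   -0.02   -0.02   -0.03   -0.02    0.93   -0.05   -0.08]
  [ -0.04   -0.02   -0.08   -0.05   -0.08   -0.01    0.99   -0.03]
  [ -0.09   -0.07   -0.02   -0.09   -0.05   -0.01   -0.04    0.93]
Leontief inverse L = M⁻¹:
  [  1.0700    0.1034    0.0958    0.1220    0.0459    0.0895    0.0912    0.1130]
  [  0.0946    1.1520    0.1094    0.1497    0.0784    0.1191    0.0362    0.0908]
  [  0.0736    0.0983    1.0795    0.1336    0.0592    0.0774    0.0289    0.0580]
  [  0.1407    0.1355    0.1006    1.1355    0.1218    0.0482    0.0406    0.1431]
  [  0.1161    0.0866    0.0584    0.1275    1.1223    0.0942    0.1000    0.1219]
  [  0.0377    0.0474    0.0418    0.0644    0.0450    1.0895    0.0669    0.1113]
  [  0.0721    0.0533    0.1053    0.0915    0.1082    0.0346    1.0297    0.0632]
  [  0.1356    0.1194    0.0586    0.1473    0.0889    0.0422    0.0665    1.1186]
Total output x = L · d:
  x_0 = 1.0700·47 + 0.1034·66 + 0.0958·27 + 0.1220·50 + 0.0459·31 + 0.0895·44 + 0.0912·67 + 0.1130·19 = 79.4226
  x_1 = 0.0946·47 + 1.1520·66 + 0.1094·27 + 0.1497·50 + 0.0784·31 + 0.1191·44 + 0.0362·67 + 0.0908·19 = 102.7354
  x_2 = 0.0736·47 + 0.0983·66 + 1.0795·27 + 0.1336·50 + 0.0592·31 + 0.0774·44 + 0.0289·67 + 0.0580·19 = 54.0541
  x_3 = 0.1407·47 + 0.1355·66 + 0.1006·27 + 1.1355·50 + 0.1218·31 + 0.0482·44 + 0.0406·67 + 0.1431·19 = 86.3862
  x_4 = 0.1161·47 + 0.0866·66 + 0.0584·27 + 0.1275·50 + 1.1223·31 + 0.0942·44 + 0.1000·67 + 0.1219·19 = 67.0781
  x_5 = 0.0377·47 + 0.0474·66 + 0.0418·27 + 0.0644·50 + 0.0450·31 + 1.0895·44 + 0.0669·67 + 0.1113·19 = 65.1771
  x_6 = 0.0721·47 + 0.0533·66 + 0.1053·27 + 0.0915·50 + 0.1082·31 + 0.0346·44 + 1.0297·67 + 0.0632·19 = 89.3929
  x_7 = 0.1356·47 + 0.1194·66 + 0.0586·27 + 0.1473·50 + 0.0889·31 + 0.0422·44 + 0.0665·67 + 1.1186·19 = 53.5234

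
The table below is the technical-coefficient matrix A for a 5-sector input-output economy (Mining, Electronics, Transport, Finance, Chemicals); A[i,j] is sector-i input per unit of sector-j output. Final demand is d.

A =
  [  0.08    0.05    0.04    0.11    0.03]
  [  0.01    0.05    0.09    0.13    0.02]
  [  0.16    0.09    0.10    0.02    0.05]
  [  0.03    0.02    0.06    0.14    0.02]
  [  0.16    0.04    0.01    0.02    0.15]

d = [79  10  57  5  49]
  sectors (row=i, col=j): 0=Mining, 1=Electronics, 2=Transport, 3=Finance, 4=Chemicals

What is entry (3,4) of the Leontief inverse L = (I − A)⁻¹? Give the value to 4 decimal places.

L[3,4] = 0.0358

Form M = I − A:
  [  0.92   -0.05   -0.04   -0.11   -0.03]
  [ -0.01    0.95   -0.09   -0.13   -0.02]
  [ -0.16   -0.09    0.90   -0.02   -0.05]
  [ -0.03   -0.02   -0.06    0.86   -0.02]
  [ -0.16   -0.04   -0.01   -0.02    0.85]
Leontief inverse L = M⁻¹:
  [  1.1130    0.0703    0.0674    0.1557    0.0486]
  [  0.0449    1.0717    0.1210    0.1714    0.0380]
  [  0.2157    0.1242    1.1390    0.0747    0.0793]
  [  0.0599    0.0376    0.0854    1.1790    0.0358]
  [  0.2156    0.0660    0.0338    0.0660    1.1892]
Total output x = L · d:
  x_0 = 1.1130·79 + 0.0703·10 + 0.0674·57 + 0.1557·5 + 0.0486·49 = 95.6277
  x_1 = 0.0449·79 + 1.0717·10 + 0.1210·57 + 0.1714·5 + 0.0380·49 = 23.8770
  x_2 = 0.2157·79 + 0.1242·10 + 1.1390·57 + 0.0747·5 + 0.0793·49 = 87.4585
  x_3 = 0.0599·79 + 0.0376·10 + 0.0854·57 + 1.1790·5 + 0.0358·49 = 17.6258
  x_4 = 0.2156·79 + 0.0660·10 + 0.0338·57 + 0.0660·5 + 1.1892·49 = 78.2148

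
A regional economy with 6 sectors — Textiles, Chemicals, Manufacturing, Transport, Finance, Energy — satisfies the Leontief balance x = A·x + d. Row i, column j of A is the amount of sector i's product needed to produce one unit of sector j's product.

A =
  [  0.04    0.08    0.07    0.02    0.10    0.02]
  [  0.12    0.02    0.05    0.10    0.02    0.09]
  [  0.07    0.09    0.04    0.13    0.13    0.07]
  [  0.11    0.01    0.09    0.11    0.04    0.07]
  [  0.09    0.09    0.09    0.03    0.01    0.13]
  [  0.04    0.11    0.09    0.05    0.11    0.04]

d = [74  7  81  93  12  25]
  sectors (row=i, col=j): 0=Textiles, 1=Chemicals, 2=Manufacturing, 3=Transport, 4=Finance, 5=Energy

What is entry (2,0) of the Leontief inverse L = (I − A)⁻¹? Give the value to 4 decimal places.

Form M = I − A:
  [  0.96   -0.08   -0.07   -0.02   -0.10   -0.02]
  [ -0.12    0.98   -0.05   -0.10   -0.02   -0.09]
  [ -0.07   -0.09    0.96   -0.13   -0.13   -0.07]
  [ -0.11   -0.01   -0.09    0.89   -0.04   -0.07]
  [ -0.09   -0.09   -0.09   -0.03    0.99   -0.13]
  [ -0.04   -0.11   -0.09   -0.05   -0.11    0.96]
Leontief inverse L = M⁻¹:
  [  1.0872    0.1193    0.1102    0.0622    0.1364    0.0649]
  [  0.1699    1.0665    0.1010    0.1482    0.0726    0.1315]
  [  0.1450    0.1482    1.1087    0.1958    0.1864    0.1373]
  [  0.1657    0.0608    0.1446    1.1652    0.0971    0.1178]
  [  0.1461    0.1442    0.1433    0.0865    1.0699    0.1782]
  [  0.1037    0.1608    0.1440    0.1085    0.1591    1.0989]
Total output x = L · d:
  x_0 = 1.0872·74 + 0.1193·7 + 0.1102·81 + 0.0622·93 + 0.1364·12 + 0.0649·25 = 99.2578
  x_1 = 0.1699·74 + 1.0665·7 + 0.1010·81 + 0.1482·93 + 0.0726·12 + 0.1315·25 = 46.1644
  x_2 = 0.1450·74 + 0.1482·7 + 1.1087·81 + 0.1958·93 + 0.1864·12 + 0.1373·25 = 125.4499
  x_3 = 0.1657·74 + 0.0608·7 + 0.1446·81 + 1.1652·93 + 0.0971·12 + 0.1178·25 = 136.8733
  x_4 = 0.1461·74 + 0.1442·7 + 0.1433·81 + 0.0865·93 + 1.0699·12 + 0.1782·25 = 48.7651
  x_5 = 0.1037·74 + 0.1608·7 + 0.1440·81 + 0.1085·93 + 0.1591·12 + 1.0989·25 = 59.9445

L[2,0] = 0.1450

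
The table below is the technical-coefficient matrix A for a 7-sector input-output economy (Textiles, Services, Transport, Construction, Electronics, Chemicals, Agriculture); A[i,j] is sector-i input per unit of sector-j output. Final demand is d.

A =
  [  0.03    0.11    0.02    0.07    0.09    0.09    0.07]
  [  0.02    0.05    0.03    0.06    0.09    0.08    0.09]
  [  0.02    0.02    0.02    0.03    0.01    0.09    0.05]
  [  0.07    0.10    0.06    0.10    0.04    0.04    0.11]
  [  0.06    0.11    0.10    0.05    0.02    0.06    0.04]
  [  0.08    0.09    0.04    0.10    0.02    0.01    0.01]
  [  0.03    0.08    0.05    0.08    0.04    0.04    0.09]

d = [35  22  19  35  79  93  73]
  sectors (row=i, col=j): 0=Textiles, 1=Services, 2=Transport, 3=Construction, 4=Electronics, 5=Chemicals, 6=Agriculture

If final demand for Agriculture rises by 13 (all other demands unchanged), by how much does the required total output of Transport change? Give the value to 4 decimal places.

Form M = I − A:
  [  0.97   -0.11   -0.02   -0.07   -0.09   -0.09   -0.07]
  [ -0.02    0.95   -0.03   -0.06   -0.09   -0.08   -0.09]
  [ -0.02   -0.02    0.98   -0.03   -0.01   -0.09   -0.05]
  [ -0.07   -0.10   -0.06    0.90   -0.04   -0.04   -0.11]
  [ -0.06   -0.11   -0.10   -0.05    0.98   -0.06   -0.04]
  [ -0.08   -0.09   -0.04   -0.10   -0.02    0.99   -0.01]
  [ -0.03   -0.08   -0.05   -0.08   -0.04   -0.04    0.91]
Leontief inverse L = M⁻¹:
  [  1.0682    0.1769    0.0602    0.1302    0.1282    0.1350    0.1258]
  [  0.0537    1.1087    0.0660    0.1123    0.1200    0.1178    0.1376]
  [  0.0399    0.0528    1.0376    0.0615    0.0269    0.1094    0.0751]
  [  0.1078    0.1703    0.0999    1.1647    0.0832    0.0919    0.1761]
  [  0.0900    0.1634    0.1295    0.1004    1.0549    0.1048    0.0899]
  [  0.1061    0.1391    0.0663    0.1442    0.0528    1.0483    0.0568]
  [  0.0602    0.1345    0.0822    0.1307    0.0723    0.0796    1.1412]
Total output x = L · d:
  x_0 = 1.0682·35 + 0.1769·22 + 0.0602·19 + 0.1302·35 + 0.1282·79 + 0.1350·93 + 0.1258·73 = 78.8392
  x_1 = 0.0537·35 + 1.1087·22 + 0.0660·19 + 0.1123·35 + 0.1200·79 + 0.1178·93 + 0.1376·73 = 61.9385
  x_2 = 0.0399·35 + 0.0528·22 + 1.0376·19 + 0.0615·35 + 0.0269·79 + 0.1094·93 + 0.0751·73 = 42.2094
  x_3 = 0.1078·35 + 0.1703·22 + 0.0999·19 + 1.1647·35 + 0.0832·79 + 0.0919·93 + 0.1761·73 = 78.1482
  x_4 = 0.0900·35 + 0.1634·22 + 0.1295·19 + 0.1004·35 + 1.0549·79 + 0.1048·93 + 0.0899·73 = 112.3577
  x_5 = 0.1061·35 + 0.1391·22 + 0.0663·19 + 0.1442·35 + 0.0528·79 + 1.0483·93 + 0.0568·73 = 118.8971
  x_6 = 0.0602·35 + 0.1345·22 + 0.0822·19 + 0.1307·35 + 0.0723·79 + 0.0796·93 + 1.1412·73 = 107.6184
Δx_2 = L[2,6] · Δd_6 = 0.0751 · 13 = 0.9766

0.9766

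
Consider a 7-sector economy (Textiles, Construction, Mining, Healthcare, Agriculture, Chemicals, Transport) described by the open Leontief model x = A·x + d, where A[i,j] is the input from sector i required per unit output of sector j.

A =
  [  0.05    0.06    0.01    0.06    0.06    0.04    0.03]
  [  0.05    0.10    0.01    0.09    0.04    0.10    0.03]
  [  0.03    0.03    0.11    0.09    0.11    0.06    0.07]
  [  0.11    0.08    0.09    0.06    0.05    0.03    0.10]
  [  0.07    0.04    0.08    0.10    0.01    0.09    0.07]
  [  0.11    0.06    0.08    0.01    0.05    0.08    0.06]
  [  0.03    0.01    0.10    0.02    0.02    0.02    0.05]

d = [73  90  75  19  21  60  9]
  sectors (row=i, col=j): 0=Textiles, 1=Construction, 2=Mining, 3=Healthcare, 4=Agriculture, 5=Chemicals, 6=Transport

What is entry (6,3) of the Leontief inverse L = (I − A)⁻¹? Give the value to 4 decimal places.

L[6,3] = 0.0473

Form M = I − A:
  [  0.95   -0.06   -0.01   -0.06   -0.06   -0.04   -0.03]
  [ -0.05    0.90   -0.01   -0.09   -0.04   -0.10   -0.03]
  [ -0.03   -0.03    0.89   -0.09   -0.11   -0.06   -0.07]
  [ -0.11   -0.08   -0.09    0.94   -0.05   -0.03   -0.10]
  [ -0.07   -0.04   -0.08   -0.10    0.99   -0.09   -0.07]
  [ -0.11   -0.06   -0.08   -0.01   -0.05    0.92   -0.06]
  [ -0.03   -0.01   -0.10   -0.02   -0.02   -0.02    0.95]
Leontief inverse L = M⁻¹:
  [  1.0861    0.0914    0.0436    0.0933    0.0840    0.0726    0.0610]
  [  0.1020    1.1453    0.0553    0.1324    0.0741    0.1457    0.0721]
  [  0.0862    0.0736    1.1781    0.1457    0.1546    0.1112    0.1256]
  [  0.1612    0.1259    0.1483    1.1145    0.0946    0.0792    0.1493]
  [  0.1221    0.0825    0.1368    0.1447    1.0525    0.1334    0.1177]
  [  0.1559    0.0998    0.1291    0.0555    0.0895    1.1258    0.1011]
  [  0.0537    0.0292    0.1347    0.0473    0.0457    0.0437    1.0763]
Total output x = L · d:
  x_0 = 1.0861·73 + 0.0914·90 + 0.0436·75 + 0.0933·19 + 0.0840·21 + 0.0726·60 + 0.0610·9 = 99.2215
  x_1 = 0.1020·73 + 1.1453·90 + 0.0553·75 + 0.1324·19 + 0.0741·21 + 0.1457·60 + 0.0721·9 = 128.1267
  x_2 = 0.0862·73 + 0.0736·90 + 1.1781·75 + 0.1457·19 + 0.1546·21 + 0.1112·60 + 0.1256·9 = 115.0944
  x_3 = 0.1612·73 + 0.1259·90 + 0.1483·75 + 1.1145·19 + 0.0946·21 + 0.0792·60 + 0.1493·9 = 63.4826
  x_4 = 0.1221·73 + 0.0825·90 + 0.1368·75 + 0.1447·19 + 1.0525·21 + 0.1334·60 + 0.1177·9 = 60.5178
  x_5 = 0.1559·73 + 0.0998·90 + 0.1291·75 + 0.0555·19 + 0.0895·21 + 1.1258·60 + 0.1011·9 = 101.4340
  x_6 = 0.0537·73 + 0.0292·90 + 0.1347·75 + 0.0473·19 + 0.0457·21 + 0.0437·60 + 1.0763·9 = 30.8169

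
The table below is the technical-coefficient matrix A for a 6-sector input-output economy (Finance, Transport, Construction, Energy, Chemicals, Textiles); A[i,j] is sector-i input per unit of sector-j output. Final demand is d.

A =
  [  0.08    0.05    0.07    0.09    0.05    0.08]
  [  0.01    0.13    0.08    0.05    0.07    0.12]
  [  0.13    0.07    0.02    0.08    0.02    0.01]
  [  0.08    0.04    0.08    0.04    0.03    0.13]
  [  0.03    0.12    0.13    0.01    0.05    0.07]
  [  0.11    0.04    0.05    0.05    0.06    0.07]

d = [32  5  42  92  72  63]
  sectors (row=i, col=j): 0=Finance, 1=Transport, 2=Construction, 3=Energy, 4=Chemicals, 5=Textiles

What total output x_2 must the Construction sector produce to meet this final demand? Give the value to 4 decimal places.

Form M = I − A:
  [  0.92   -0.05   -0.07   -0.09   -0.05   -0.08]
  [ -0.01    0.87   -0.08   -0.05   -0.07   -0.12]
  [ -0.13   -0.07    0.98   -0.08   -0.02   -0.01]
  [ -0.08   -0.04   -0.08    0.96   -0.03   -0.13]
  [ -0.03   -0.12   -0.13   -0.01    0.95   -0.07]
  [ -0.11   -0.04   -0.05   -0.05   -0.06    0.93]
Leontief inverse L = M⁻¹:
  [  1.1348    0.0982    0.1174    0.1292    0.0821    0.1358]
  [  0.0647    1.1912    0.1328    0.0898    0.1083    0.1814]
  [  0.1695    0.1094    1.0599    0.1135    0.0466    0.0595]
  [  0.1354    0.0839    0.1219    1.0789    0.0613    0.1792]
  [  0.0803    0.1757    0.1738    0.0487    1.0826    0.1197]
  [  0.1586    0.0846    0.0943    0.0864    0.0900    1.1197]
Total output x = L · d:
  x_0 = 1.1348·32 + 0.0982·5 + 0.1174·42 + 0.1292·92 + 0.0821·72 + 0.1358·63 = 68.0876
  x_1 = 0.0647·32 + 1.1912·5 + 0.1328·42 + 0.0898·92 + 0.1083·72 + 0.1814·63 = 41.0872
  x_2 = 0.1695·32 + 0.1094·5 + 1.0599·42 + 0.1135·92 + 0.0466·72 + 0.0595·63 = 68.0325
  x_3 = 0.1354·32 + 0.0839·5 + 0.1219·42 + 1.0789·92 + 0.0613·72 + 0.1792·63 = 124.8231
  x_4 = 0.0803·32 + 0.1757·5 + 0.1738·42 + 0.0487·92 + 1.0826·72 + 0.1197·63 = 100.7111
  x_5 = 0.1586·32 + 0.0846·5 + 0.0943·42 + 0.0864·92 + 0.0900·72 + 1.1197·63 = 94.4286

68.0325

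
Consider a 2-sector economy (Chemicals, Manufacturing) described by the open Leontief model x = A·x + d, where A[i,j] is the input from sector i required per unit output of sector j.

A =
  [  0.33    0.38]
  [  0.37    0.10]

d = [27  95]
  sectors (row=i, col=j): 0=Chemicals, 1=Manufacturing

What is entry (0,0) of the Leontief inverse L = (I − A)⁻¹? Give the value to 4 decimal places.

L[0,0] = 1.9464

Form M = I − A:
  [  0.67   -0.38]
  [ -0.37    0.90]
Leontief inverse L = M⁻¹:
  [  1.9464    0.8218]
  [  0.8002    1.4490]
Total output x = L · d:
  x_0 = 1.9464·27 + 0.8218·95 = 130.6228
  x_1 = 0.8002·27 + 1.4490·95 = 159.2561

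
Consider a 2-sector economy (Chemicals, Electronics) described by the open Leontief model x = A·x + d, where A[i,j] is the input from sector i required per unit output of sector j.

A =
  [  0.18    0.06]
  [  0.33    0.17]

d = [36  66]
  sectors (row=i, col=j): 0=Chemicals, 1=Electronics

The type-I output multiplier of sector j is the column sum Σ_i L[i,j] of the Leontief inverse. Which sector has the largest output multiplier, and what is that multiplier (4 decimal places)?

Form M = I − A:
  [  0.82   -0.06]
  [ -0.33    0.83]
Leontief inverse L = M⁻¹:
  [  1.2561    0.0908]
  [  0.4994    1.2409]
Total output x = L · d:
  x_0 = 1.2561·36 + 0.0908·66 = 51.2107
  x_1 = 0.4994·36 + 1.2409·66 = 99.8789
Output multipliers (column sums of L):
  Chemicals: 1.7554
  Electronics: 1.3317

Chemicals (1.7554)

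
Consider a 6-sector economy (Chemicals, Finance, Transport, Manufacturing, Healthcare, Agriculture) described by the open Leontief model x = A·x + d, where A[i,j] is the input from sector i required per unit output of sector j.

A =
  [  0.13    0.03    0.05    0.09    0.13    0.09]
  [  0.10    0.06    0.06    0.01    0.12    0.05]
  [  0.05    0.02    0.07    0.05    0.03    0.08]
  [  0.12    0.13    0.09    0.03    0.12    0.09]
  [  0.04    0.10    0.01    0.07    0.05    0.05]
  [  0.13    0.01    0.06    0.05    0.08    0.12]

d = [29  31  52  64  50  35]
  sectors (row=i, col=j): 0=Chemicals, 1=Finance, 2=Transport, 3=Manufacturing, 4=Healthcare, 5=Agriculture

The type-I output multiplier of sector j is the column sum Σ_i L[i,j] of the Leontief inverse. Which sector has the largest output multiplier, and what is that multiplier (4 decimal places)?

Form M = I − A:
  [  0.87   -0.03   -0.05   -0.09   -0.13   -0.09]
  [ -0.10    0.94   -0.06   -0.01   -0.12   -0.05]
  [ -0.05   -0.02    0.93   -0.05   -0.03   -0.08]
  [ -0.12   -0.13   -0.09    0.97   -0.12   -0.09]
  [ -0.04   -0.10   -0.01   -0.07    0.95   -0.05]
  [ -0.13   -0.01   -0.06   -0.05   -0.08    0.88]
Leontief inverse L = M⁻¹:
  [  1.2190    0.0851    0.0978    0.1429    0.2126    0.1651]
  [  0.1619    1.0979    0.0928    0.0493    0.1786    0.1026]
  [  0.1016    0.0468    1.1002    0.0785    0.0750    0.1254]
  [  0.2133    0.1836    0.1412    1.0835    0.2078    0.1677]
  [  0.0962    0.1359    0.0413    0.0970    1.1044    0.0940]
  [  0.2097    0.0510    0.1023    0.0974    0.1508    1.1885]
Total output x = L · d:
  x_0 = 1.2190·29 + 0.0851·31 + 0.0978·52 + 0.1429·64 + 0.2126·50 + 0.1651·35 = 68.6256
  x_1 = 0.1619·29 + 1.0979·31 + 0.0928·52 + 0.0493·64 + 0.1786·50 + 0.1026·35 = 59.2327
  x_2 = 0.1016·29 + 0.0468·31 + 1.1002·52 + 0.0785·64 + 0.0750·50 + 0.1254·35 = 74.7757
  x_3 = 0.2133·29 + 0.1836·31 + 0.1412·52 + 1.0835·64 + 0.2078·50 + 0.1677·35 = 104.8254
  x_4 = 0.0962·29 + 0.1359·31 + 0.0413·52 + 0.0970·64 + 1.1044·50 + 0.0940·35 = 73.8647
  x_5 = 0.2097·29 + 0.0510·31 + 0.1023·52 + 0.0974·64 + 0.1508·50 + 1.1885·35 = 68.3530
Output multipliers (column sums of L):
  Chemicals: 2.0016
  Finance: 1.6003
  Transport: 1.5757
  Manufacturing: 1.5486
  Healthcare: 1.9293
  Agriculture: 1.8432

Chemicals (2.0016)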